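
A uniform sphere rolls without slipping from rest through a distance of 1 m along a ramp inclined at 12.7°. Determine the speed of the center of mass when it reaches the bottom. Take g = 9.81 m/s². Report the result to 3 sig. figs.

Here I = (2/5)MR², so the shape factor k = I/(MR²) = 0.4.
Since it rolls without slipping, ω = v/R and KE = ½Mv² + ½Iω² = ½(1+k)Mv² = (7/10)Mv².
The vertical drop is h = L sinθ = 1 × sin12.7° = 0.2198 m.
Setting Mgh = (7/10)Mv² gives v = √(2gh/(1+k)) = √(2·9.81·0.2198/1.4) ≈ 1.76 m/s.

v ≈ 1.76 m/s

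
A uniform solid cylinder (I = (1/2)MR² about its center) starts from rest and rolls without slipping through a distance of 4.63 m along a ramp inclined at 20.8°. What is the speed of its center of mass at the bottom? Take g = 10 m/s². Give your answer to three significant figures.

With I = (1/2)MR², the ratio k = I/(MR²) is 0.5.
Rolling without slipping gives ω = v/R, so the total kinetic energy is ½Mv² + ½Iω² = ½(1+k)Mv² = (3/4)Mv².
The vertical drop is h = L sinθ = 4.63 × sin20.8° = 1.644 m.
Setting Mgh = (3/4)Mv² gives v = √(2gh/(1+k)) = √(2·10·1.644/1.5) ≈ 4.68 m/s.

v ≈ 4.68 m/s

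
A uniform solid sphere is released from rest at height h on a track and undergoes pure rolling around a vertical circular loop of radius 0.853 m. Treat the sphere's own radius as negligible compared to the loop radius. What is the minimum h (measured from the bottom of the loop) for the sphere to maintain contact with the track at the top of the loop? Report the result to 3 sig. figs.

h_min ≈ 2.30 m

The moment of inertia is (2/5)MR², giving k ≡ I/(MR²) = 0.4.
At the top of the loop, the minimum-contact condition is Mg = Mv_top²/r, so v_top² = gr.
With ω = v/R, the kinetic energy at speed v is ½(1+k)Mv² = (7/10)Mv².
Energy conservation from release (height h) to the top (height 2r): Mgh = Mg(2r) + (7/10)M·gr.
Thus h_min = 2r + (1+k)r/2 = r(2 + 1.4/2) = 0.853 × 2.7 ≈ 2.30 m.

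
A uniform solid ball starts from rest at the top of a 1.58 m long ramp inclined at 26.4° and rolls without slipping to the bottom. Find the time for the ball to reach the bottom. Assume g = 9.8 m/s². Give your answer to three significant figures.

t ≈ 1.01 s

Here I = (2/5)MR², so the shape factor k = I/(MR²) = 0.4.
Newton's second law down the slope: Mg sinθ − f = Ma. The torque equation fR = Iα (with α = a/R) gives f = kMa.
Hence a = g sinθ/(1+k) = 9.8×sin26.4°/1.4 = 3.112 m/s².
Starting from rest, L = ½at², so t = √(2L/a) = √(2×1.58/3.112) ≈ 1.01 s.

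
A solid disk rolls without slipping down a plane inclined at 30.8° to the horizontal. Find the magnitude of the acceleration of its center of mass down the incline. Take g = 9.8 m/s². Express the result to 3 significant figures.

a ≈ 3.35 m/s²

Here I = (1/2)MR², so the shape factor k = I/(MR²) = 0.5.
Along the incline Mg sinθ − f = Ma, and torque about the center fR = Iα = kMR²(a/R) gives f = kMa.
Eliminating f: Mg sinθ = (1+k)Ma, so a = g sinθ/(1+k) = 9.8 × sin30.8° / 1.5 ≈ 3.35 m/s².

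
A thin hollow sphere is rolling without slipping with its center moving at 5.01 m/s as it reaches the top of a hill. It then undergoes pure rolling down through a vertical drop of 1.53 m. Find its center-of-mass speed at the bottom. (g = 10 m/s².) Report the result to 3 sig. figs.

For this body I = (2/3)MR², i.e. k = I/(MR²) = 2/3.
Rolling without slipping gives ω = v/R, so the total kinetic energy is ½Mv² + ½Iω² = ½(1+k)Mv² = (5/6)Mv².
Conserving energy between top and bottom: (5/6)Mv² = (5/6)Mv₀² + Mgh, hence v² = v₀² + 2gh/(1+k).
v = √(5.01² + 2×10×1.53/1.667) = √43.46 ≈ 6.59 m/s.

v ≈ 6.59 m/s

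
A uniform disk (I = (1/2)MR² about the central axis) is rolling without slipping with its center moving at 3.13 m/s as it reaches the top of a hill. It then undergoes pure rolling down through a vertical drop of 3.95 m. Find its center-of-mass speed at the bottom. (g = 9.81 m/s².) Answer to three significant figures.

v ≈ 7.84 m/s

The moment of inertia is (1/2)MR², giving k ≡ I/(MR²) = 0.5.
Rolling without slipping gives ω = v/R, so the total kinetic energy is ½Mv² + ½Iω² = ½(1+k)Mv² = (3/4)Mv².
Conserving energy between top and bottom: (3/4)Mv² = (3/4)Mv₀² + Mgh, hence v² = v₀² + 2gh/(1+k).
v = √(3.13² + 2×9.81×3.95/1.5) = √61.46 ≈ 7.84 m/s.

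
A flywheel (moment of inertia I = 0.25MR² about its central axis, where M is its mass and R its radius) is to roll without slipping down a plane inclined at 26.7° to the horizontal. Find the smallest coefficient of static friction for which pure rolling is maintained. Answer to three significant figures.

With I = 0.25MR², the ratio k = I/(MR²) is 0.25.
Along the incline Mg sinθ − f = Ma, and torque about the center fR = Iα = kMR²(a/R) gives f = kMa.
These give a = g sinθ/(1+k) and the required friction f = kMg sinθ/(1+k).
The normal force is N = Mg cosθ, so μ_min = f/N = k tanθ/(1+k).
μ_min = 0.25 × tan26.7° / 1.25 ≈ 0.101.

μ_min ≈ 0.101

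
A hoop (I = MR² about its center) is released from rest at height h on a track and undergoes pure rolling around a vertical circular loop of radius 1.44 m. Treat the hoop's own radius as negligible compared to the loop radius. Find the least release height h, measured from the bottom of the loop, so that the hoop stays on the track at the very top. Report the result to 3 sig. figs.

h_min ≈ 4.32 m

For this body I = MR², i.e. k = I/(MR²) = 1.
At the top, contact is just lost when gravity alone supplies the centripetal force: Mg = Mv_top²/r, i.e. v_top² = gr.
With ω = v/R, the kinetic energy at speed v is ½(1+k)Mv² = Mv².
Energy conservation from release (height h) to the top (height 2r): Mgh = Mg(2r) + M·gr.
Thus h_min = 2r + (1+k)r/2 = r(2 + 2/2) = 1.44 × 3 ≈ 4.32 m.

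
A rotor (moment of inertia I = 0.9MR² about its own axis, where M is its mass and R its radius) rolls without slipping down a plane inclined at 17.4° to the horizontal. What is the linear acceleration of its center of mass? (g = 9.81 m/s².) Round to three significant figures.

For this body I = 0.9MR², i.e. k = I/(MR²) = 0.9.
Translational: Mg sinθ − f = Ma. Rotational about the CM: fR = Iα = kMRa, so f = kMa.
Eliminating f: Mg sinθ = (1+k)Ma, so a = g sinθ/(1+k) = 9.81 × sin17.4° / 1.9 ≈ 1.54 m/s².

a ≈ 1.54 m/s²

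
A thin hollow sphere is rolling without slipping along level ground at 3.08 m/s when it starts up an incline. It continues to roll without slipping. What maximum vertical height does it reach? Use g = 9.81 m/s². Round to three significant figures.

h ≈ 0.806 m

Here I = (2/3)MR², so the shape factor k = I/(MR²) = 2/3.
Since it rolls without slipping, ω = v/R and KE = ½Mv² + ½Iω² = ½(1+k)Mv² = (5/6)Mv².
At the top the kinetic energy is zero, so (5/6)Mv₀² = Mgh.
Thus h = (1+k)v₀²/(2g) = 1.667 × 3.08² / (2 × 9.81) ≈ 0.806 m.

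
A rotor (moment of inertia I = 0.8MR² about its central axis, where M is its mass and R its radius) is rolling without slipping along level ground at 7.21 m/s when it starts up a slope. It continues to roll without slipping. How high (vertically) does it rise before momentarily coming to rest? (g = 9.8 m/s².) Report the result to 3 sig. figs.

h ≈ 4.77 m

Here I = 0.8MR², so the shape factor k = I/(MR²) = 0.8.
Pure rolling means v = ωR; then KE = ½Mv² + ½I(v/R)² = ½(1+k)Mv² = (9/10)Mv².
At the top the kinetic energy is zero, so (9/10)Mv₀² = Mgh.
Thus h = (1+k)v₀²/(2g) = 1.8 × 7.21² / (2 × 9.8) ≈ 4.77 m.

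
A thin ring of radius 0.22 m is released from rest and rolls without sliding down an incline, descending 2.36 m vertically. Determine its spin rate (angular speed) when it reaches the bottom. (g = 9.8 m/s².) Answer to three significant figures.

The moment of inertia is MR², giving k ≡ I/(MR²) = 1.
Since it rolls without slipping, ω = v/R and KE = ½Mv² + ½Iω² = ½(1+k)Mv² = Mv².
Energy conservation Mgh = ½(1+k)Mv² gives v = √(2gh/(1+k)) = √(2 × 9.8 × 2.36 / 2) = 4.809 m/s.
Then ω = v/R = 4.809 / 0.22 ≈ 21.9 rad/s.

ω ≈ 21.9 rad/s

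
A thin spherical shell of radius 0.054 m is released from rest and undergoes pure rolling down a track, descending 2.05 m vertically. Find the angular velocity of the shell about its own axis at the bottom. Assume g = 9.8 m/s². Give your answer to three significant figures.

ω ≈ 90.9 rad/s

Here I = (2/3)MR², so the shape factor k = I/(MR²) = 2/3.
Pure rolling means v = ωR; then KE = ½Mv² + ½I(v/R)² = ½(1+k)Mv² = (5/6)Mv².
Energy conservation Mgh = ½(1+k)Mv² gives v = √(2gh/(1+k)) = √(2 × 9.8 × 2.05 / 1.667) = 4.91 m/s.
The angular speed follows from ω = v/R = 4.91/0.054 ≈ 90.9 rad/s.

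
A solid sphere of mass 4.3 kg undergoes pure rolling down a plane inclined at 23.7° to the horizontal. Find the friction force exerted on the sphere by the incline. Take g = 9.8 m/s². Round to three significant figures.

f ≈ 4.84 N

Here I = (2/5)MR², so the shape factor k = I/(MR²) = 0.4.
Translational: Mg sinθ − f = Ma. Rotational about the CM: fR = Iα = kMRa, so f = kMa.
Combining, a = g sinθ/(1+k) and f = kMa = kMg sinθ/(1+k).
f = 0.4 × 4.3 × 9.8 × sin23.7° / 1.4 ≈ 4.84 N.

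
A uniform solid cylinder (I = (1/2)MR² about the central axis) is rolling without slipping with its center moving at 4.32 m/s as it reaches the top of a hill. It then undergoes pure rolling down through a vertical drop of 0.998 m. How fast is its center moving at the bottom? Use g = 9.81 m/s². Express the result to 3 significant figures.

v ≈ 5.63 m/s

Here I = (1/2)MR², so the shape factor k = I/(MR²) = 0.5.
Pure rolling means v = ωR; then KE = ½Mv² + ½I(v/R)² = ½(1+k)Mv² = (3/4)Mv².
Energy conservation: (3/4)Mv₀² + Mgh = (3/4)Mv², so v² = v₀² + 2gh/(1+k).
v = √(4.32² + 2×9.81×0.998/1.5) = √31.72 ≈ 5.63 m/s.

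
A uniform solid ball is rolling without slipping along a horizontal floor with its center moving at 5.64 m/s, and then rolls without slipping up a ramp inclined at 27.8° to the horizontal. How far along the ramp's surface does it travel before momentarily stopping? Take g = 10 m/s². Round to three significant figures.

d ≈ 4.77 m

For this body I = (2/5)MR², i.e. k = I/(MR²) = 0.4.
Rolling without slipping gives ω = v/R, so the total kinetic energy is ½Mv² + ½Iω² = ½(1+k)Mv² = (7/10)Mv².
Setting this equal to Mgh gives the vertical rise h = (1+k)v₀²/(2g) = 1.4×5.64²/(2×10) = 2.227 m.
The distance along the slope is d = h/sinθ = 2.227/sin27.8° ≈ 4.77 m.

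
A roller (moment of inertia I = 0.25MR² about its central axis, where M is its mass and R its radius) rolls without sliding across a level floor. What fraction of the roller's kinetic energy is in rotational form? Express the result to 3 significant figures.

fraction ≈ 0.200

Here I = 0.25MR², so the shape factor k = I/(MR²) = 0.25.
Since ω = v/R, the translational part is ½Mv² and the rotational part is ½I(v/R)² = ½kMv²; the total is ½(1+k)Mv².
The rotational fraction is therefore k/(1+k) = 0.25/1.25 ≈ 0.200.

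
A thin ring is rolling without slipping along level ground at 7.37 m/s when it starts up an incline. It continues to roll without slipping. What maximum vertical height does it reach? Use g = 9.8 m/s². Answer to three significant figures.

For this body I = MR², i.e. k = I/(MR²) = 1.
Pure rolling means v = ωR; then KE = ½Mv² + ½I(v/R)² = ½(1+k)Mv² = Mv².
All of this converts to potential energy at the highest point: Mv₀² = Mgh.
Thus h = (1+k)v₀²/(2g) = 2 × 7.37² / (2 × 9.8) ≈ 5.54 m.

h ≈ 5.54 m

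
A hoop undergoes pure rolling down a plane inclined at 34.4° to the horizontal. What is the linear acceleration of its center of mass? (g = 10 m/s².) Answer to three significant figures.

For this body I = MR², i.e. k = I/(MR²) = 1.
Newton's second law down the slope: Mg sinθ − f = Ma. The torque equation fR = Iα (with α = a/R) gives f = kMa.
Eliminating f: Mg sinθ = (1+k)Ma, so a = g sinθ/(1+k) = 10 × sin34.4° / 2 ≈ 2.82 m/s².

a ≈ 2.82 m/s²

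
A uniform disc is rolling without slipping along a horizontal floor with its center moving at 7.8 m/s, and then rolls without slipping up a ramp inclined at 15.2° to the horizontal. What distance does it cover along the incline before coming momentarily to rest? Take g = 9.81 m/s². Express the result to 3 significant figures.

Here I = (1/2)MR², so the shape factor k = I/(MR²) = 0.5.
The rolling condition ω = v/R makes the rotational term ½I(v/R)² = ½kMv², so KE_total = ½(1+k)Mv² = (3/4)Mv².
Setting this equal to Mgh gives the vertical rise h = (1+k)v₀²/(2g) = 1.5×7.8²/(2×9.81) = 4.651 m.
The distance along the slope is d = h/sinθ = 4.651/sin15.2° ≈ 17.7 m.

d ≈ 17.7 m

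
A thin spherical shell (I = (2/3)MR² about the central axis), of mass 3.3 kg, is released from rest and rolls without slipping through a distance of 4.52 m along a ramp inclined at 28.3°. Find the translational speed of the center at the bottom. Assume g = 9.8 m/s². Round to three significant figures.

Here I = (2/3)MR², so the shape factor k = I/(MR²) = 2/3.
Rolling without slipping gives ω = v/R, so the total kinetic energy is ½Mv² + ½Iω² = ½(1+k)Mv² = (5/6)Mv².
The vertical drop is h = L sinθ = 4.52 × sin28.3° = 2.143 m.
Setting Mgh = (5/6)Mv² gives v = √(2gh/(1+k)) = √(2·9.8·2.143/1.667) ≈ 5.02 m/s.

v ≈ 5.02 m/s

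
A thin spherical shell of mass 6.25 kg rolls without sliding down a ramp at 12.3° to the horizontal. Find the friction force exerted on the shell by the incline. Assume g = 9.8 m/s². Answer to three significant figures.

With I = (2/3)MR², the ratio k = I/(MR²) is 2/3.
Along the incline Mg sinθ − f = Ma, and torque about the center fR = Iα = kMR²(a/R) gives f = kMa.
Combining, a = g sinθ/(1+k) and f = kMa = kMg sinθ/(1+k).
f = (2/3) × 6.25 × 9.8 × sin12.3° / 1.667 ≈ 5.22 N.

f ≈ 5.22 N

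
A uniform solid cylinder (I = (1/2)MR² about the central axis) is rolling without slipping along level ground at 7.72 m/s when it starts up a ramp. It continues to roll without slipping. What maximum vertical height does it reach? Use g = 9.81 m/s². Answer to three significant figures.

h ≈ 4.56 m

Here I = (1/2)MR², so the shape factor k = I/(MR²) = 0.5.
Rolling without slipping gives ω = v/R, so the total kinetic energy is ½Mv² + ½Iω² = ½(1+k)Mv² = (3/4)Mv².
At the top the kinetic energy is zero, so (3/4)Mv₀² = Mgh.
Thus h = (1+k)v₀²/(2g) = 1.5 × 7.72² / (2 × 9.81) ≈ 4.56 m.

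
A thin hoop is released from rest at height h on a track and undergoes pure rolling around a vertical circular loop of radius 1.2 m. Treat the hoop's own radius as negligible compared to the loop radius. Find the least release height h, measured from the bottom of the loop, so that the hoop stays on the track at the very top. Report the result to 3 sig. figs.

Here I = MR², so the shape factor k = I/(MR²) = 1.
At the top, contact is just lost when gravity alone supplies the centripetal force: Mg = Mv_top²/r, i.e. v_top² = gr.
With ω = v/R, the kinetic energy at speed v is ½(1+k)Mv² = Mv².
Energy conservation from release (height h) to the top (height 2r): Mgh = Mg(2r) + M·gr.
Thus h_min = 2r + (1+k)r/2 = r(2 + 2/2) = 1.2 × 3 ≈ 3.60 m.

h_min ≈ 3.60 m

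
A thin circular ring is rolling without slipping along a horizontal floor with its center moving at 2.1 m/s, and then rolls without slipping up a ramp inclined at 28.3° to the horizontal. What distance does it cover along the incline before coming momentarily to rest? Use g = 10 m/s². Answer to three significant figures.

For this body I = MR², i.e. k = I/(MR²) = 1.
Since it rolls without slipping, ω = v/R and KE = ½Mv² + ½Iω² = ½(1+k)Mv² = Mv².
Setting this equal to Mgh gives the vertical rise h = (1+k)v₀²/(2g) = 2×2.1²/(2×10) = 0.441 m.
Along the incline, d = h/sinθ = 0.441/sin28.3° ≈ 0.930 m.

d ≈ 0.930 m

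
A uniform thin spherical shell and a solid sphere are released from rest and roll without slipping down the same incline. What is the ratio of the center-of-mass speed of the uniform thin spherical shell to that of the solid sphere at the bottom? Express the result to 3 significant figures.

Each satisfies Mgh = ½(1+k)Mv² with k = I/(MR²), so v ∝ 1/√(1+k).
For the uniform thin spherical shell k = 2/3; for the solid sphere k = 0.4.
v₁/v₂ = √((1+k₂)/(1+k₁)) = √(1.4/1.667) ≈ 0.917.

v_ratio ≈ 0.917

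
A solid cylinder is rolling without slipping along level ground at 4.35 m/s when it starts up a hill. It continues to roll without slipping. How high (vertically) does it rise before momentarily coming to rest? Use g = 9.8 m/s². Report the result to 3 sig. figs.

h ≈ 1.45 m

The moment of inertia is (1/2)MR², giving k ≡ I/(MR²) = 0.5.
Since it rolls without slipping, ω = v/R and KE = ½Mv² + ½Iω² = ½(1+k)Mv² = (3/4)Mv².
At the top the kinetic energy is zero, so (3/4)Mv₀² = Mgh.
Thus h = (1+k)v₀²/(2g) = 1.5 × 4.35² / (2 × 9.8) ≈ 1.45 m.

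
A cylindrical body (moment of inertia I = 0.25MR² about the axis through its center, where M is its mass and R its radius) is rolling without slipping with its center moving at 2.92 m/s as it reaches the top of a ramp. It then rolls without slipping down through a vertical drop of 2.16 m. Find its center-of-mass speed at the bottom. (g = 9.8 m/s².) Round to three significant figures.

With I = 0.25MR², the ratio k = I/(MR²) is 0.25.
Rolling without slipping gives ω = v/R, so the total kinetic energy is ½Mv² + ½Iω² = ½(1+k)Mv² = (5/8)Mv².
Conserving energy between top and bottom: (5/8)Mv² = (5/8)Mv₀² + Mgh, hence v² = v₀² + 2gh/(1+k).
v = √(2.92² + 2×9.8×2.16/1.25) = √42.4 ≈ 6.51 m/s.

v ≈ 6.51 m/s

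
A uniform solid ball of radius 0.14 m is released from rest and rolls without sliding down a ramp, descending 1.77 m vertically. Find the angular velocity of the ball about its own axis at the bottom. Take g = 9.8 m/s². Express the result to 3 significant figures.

ω ≈ 35.6 rad/s

For this body I = (2/5)MR², i.e. k = I/(MR²) = 0.4.
Since it rolls without slipping, ω = v/R and KE = ½Mv² + ½Iω² = ½(1+k)Mv² = (7/10)Mv².
Energy conservation Mgh = ½(1+k)Mv² gives v = √(2gh/(1+k)) = √(2 × 9.8 × 1.77 / 1.4) = 4.978 m/s.
Then ω = v/R = 4.978 / 0.14 ≈ 35.6 rad/s.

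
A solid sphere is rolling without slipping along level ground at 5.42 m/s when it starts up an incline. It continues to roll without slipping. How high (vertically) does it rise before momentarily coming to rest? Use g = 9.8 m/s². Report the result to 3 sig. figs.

For this body I = (2/5)MR², i.e. k = I/(MR²) = 0.4.
Rolling without slipping gives ω = v/R, so the total kinetic energy is ½Mv² + ½Iω² = ½(1+k)Mv² = (7/10)Mv².
All of this converts to potential energy at the highest point: (7/10)Mv₀² = Mgh.
Thus h = (1+k)v₀²/(2g) = 1.4 × 5.42² / (2 × 9.8) ≈ 2.10 m.

h ≈ 2.10 m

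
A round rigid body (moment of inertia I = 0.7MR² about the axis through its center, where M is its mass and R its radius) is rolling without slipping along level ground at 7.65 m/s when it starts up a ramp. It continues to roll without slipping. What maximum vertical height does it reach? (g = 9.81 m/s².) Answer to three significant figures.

h ≈ 5.07 m

For this body I = 0.7MR², i.e. k = I/(MR²) = 0.7.
Pure rolling means v = ωR; then KE = ½Mv² + ½I(v/R)² = ½(1+k)Mv² = (17/20)Mv².
At the top the kinetic energy is zero, so (17/20)Mv₀² = Mgh.
Thus h = (1+k)v₀²/(2g) = 1.7 × 7.65² / (2 × 9.81) ≈ 5.07 m.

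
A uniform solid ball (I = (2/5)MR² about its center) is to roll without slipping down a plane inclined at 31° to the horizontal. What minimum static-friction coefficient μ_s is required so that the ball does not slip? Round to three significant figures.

For this body I = (2/5)MR², i.e. k = I/(MR²) = 0.4.
Along the incline Mg sinθ − f = Ma, and torque about the center fR = Iα = kMR²(a/R) gives f = kMa.
These give a = g sinθ/(1+k) and the required friction f = kMg sinθ/(1+k).
With N = Mg cosθ, the no-slip condition f ≤ μN gives μ_min = f/N = k tanθ/(1+k).
μ_min = 0.4 × tan31° / 1.4 ≈ 0.172.

μ_min ≈ 0.172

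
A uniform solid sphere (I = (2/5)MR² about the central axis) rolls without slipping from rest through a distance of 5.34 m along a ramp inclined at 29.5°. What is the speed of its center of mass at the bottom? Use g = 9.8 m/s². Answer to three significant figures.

v ≈ 6.07 m/s

The moment of inertia is (2/5)MR², giving k ≡ I/(MR²) = 0.4.
Since it rolls without slipping, ω = v/R and KE = ½Mv² + ½Iω² = ½(1+k)Mv² = (7/10)Mv².
The vertical drop is h = L sinθ = 5.34 × sin29.5° = 2.63 m.
Setting Mgh = (7/10)Mv² gives v = √(2gh/(1+k)) = √(2·9.8·2.63/1.4) ≈ 6.07 m/s.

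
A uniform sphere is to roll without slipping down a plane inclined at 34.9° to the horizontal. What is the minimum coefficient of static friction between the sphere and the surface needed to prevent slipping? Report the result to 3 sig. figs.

μ_min ≈ 0.199

For this body I = (2/5)MR², i.e. k = I/(MR²) = 0.4.
Newton's second law down the slope: Mg sinθ − f = Ma. The torque equation fR = Iα (with α = a/R) gives f = kMa.
These give a = g sinθ/(1+k) and the required friction f = kMg sinθ/(1+k).
With N = Mg cosθ, the no-slip condition f ≤ μN gives μ_min = f/N = k tanθ/(1+k).
μ_min = 0.4 × tan34.9° / 1.4 ≈ 0.199.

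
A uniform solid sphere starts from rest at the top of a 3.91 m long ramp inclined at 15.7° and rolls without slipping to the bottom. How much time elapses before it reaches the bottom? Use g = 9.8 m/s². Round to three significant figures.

t ≈ 2.03 s

The moment of inertia is (2/5)MR², giving k ≡ I/(MR²) = 0.4.
Along the incline Mg sinθ − f = Ma, and torque about the center fR = Iα = kMR²(a/R) gives f = kMa.
Hence a = g sinθ/(1+k) = 9.8×sin15.7°/1.4 = 1.894 m/s².
With constant a from rest, t = √(2L/a) = √(2·3.91/1.894) ≈ 2.03 s.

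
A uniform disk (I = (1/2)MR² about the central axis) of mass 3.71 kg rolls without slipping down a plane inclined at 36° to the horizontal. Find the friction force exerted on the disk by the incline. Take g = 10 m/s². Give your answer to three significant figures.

f ≈ 7.27 N

The moment of inertia is (1/2)MR², giving k ≡ I/(MR²) = 0.5.
Translational: Mg sinθ − f = Ma. Rotational about the CM: fR = Iα = kMRa, so f = kMa.
Combining, a = g sinθ/(1+k) and f = kMa = kMg sinθ/(1+k).
f = 0.5 × 3.71 × 10 × sin36° / 1.5 ≈ 7.27 N.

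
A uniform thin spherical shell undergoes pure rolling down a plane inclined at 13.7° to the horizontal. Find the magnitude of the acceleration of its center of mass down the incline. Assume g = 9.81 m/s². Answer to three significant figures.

Here I = (2/3)MR², so the shape factor k = I/(MR²) = 2/3.
Along the incline Mg sinθ − f = Ma, and torque about the center fR = Iα = kMR²(a/R) gives f = kMa.
Eliminating f: Mg sinθ = (1+k)Ma, so a = g sinθ/(1+k) = 9.81 × sin13.7° / 1.667 ≈ 1.39 m/s².

a ≈ 1.39 m/s²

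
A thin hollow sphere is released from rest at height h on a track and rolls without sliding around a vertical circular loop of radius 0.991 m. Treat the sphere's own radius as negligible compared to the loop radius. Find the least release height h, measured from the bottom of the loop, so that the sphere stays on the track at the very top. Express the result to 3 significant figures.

h_min ≈ 2.81 m

The moment of inertia is (2/3)MR², giving k ≡ I/(MR²) = 2/3.
At the top, contact is just lost when gravity alone supplies the centripetal force: Mg = Mv_top²/r, i.e. v_top² = gr.
With ω = v/R, the kinetic energy at speed v is ½(1+k)Mv² = (5/6)Mv².
Energy conservation from release (height h) to the top (height 2r): Mgh = Mg(2r) + (5/6)M·gr.
Thus h_min = 2r + (1+k)r/2 = r(2 + 1.667/2) = 0.991 × 2.833 ≈ 2.81 m.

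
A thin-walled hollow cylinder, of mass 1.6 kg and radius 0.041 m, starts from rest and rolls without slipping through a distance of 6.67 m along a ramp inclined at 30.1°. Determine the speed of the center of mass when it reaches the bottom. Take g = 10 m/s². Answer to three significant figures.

The moment of inertia is MR², giving k ≡ I/(MR²) = 1.
Since it rolls without slipping, ω = v/R and KE = ½Mv² + ½Iω² = ½(1+k)Mv² = Mv².
The vertical drop is h = L sinθ = 6.67 × sin30.1° = 3.345 m.
Energy conservation: Mgh = Mv², so v = √(2gh/(1+k)) = √(2 × 10 × 3.345 / 2) ≈ 5.78 m/s.

v ≈ 5.78 m/s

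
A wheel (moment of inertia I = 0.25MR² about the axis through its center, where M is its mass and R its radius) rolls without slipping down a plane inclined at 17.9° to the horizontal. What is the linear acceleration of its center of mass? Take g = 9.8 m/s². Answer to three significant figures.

a ≈ 2.41 m/s²

With I = 0.25MR², the ratio k = I/(MR²) is 0.25.
Newton's second law down the slope: Mg sinθ − f = Ma. The torque equation fR = Iα (with α = a/R) gives f = kMa.
Eliminating f: Mg sinθ = (1+k)Ma, so a = g sinθ/(1+k) = 9.8 × sin17.9° / 1.25 ≈ 2.41 m/s².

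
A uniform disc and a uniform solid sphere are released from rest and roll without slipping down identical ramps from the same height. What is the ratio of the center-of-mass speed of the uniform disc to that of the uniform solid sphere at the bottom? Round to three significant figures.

v_ratio ≈ 0.966

Each satisfies Mgh = ½(1+k)Mv² with k = I/(MR²), so v ∝ 1/√(1+k).
For the uniform disc k = 0.5; for the uniform solid sphere k = 0.4.
v₁/v₂ = √((1+k₂)/(1+k₁)) = √(1.4/1.5) ≈ 0.966.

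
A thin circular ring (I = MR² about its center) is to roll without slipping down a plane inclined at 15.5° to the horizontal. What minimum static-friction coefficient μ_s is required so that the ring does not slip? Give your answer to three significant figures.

μ_min ≈ 0.139

The moment of inertia is MR², giving k ≡ I/(MR²) = 1.
Translational: Mg sinθ − f = Ma. Rotational about the CM: fR = Iα = kMRa, so f = kMa.
These give a = g sinθ/(1+k) and the required friction f = kMg sinθ/(1+k).
With N = Mg cosθ, the no-slip condition f ≤ μN gives μ_min = f/N = k tanθ/(1+k).
μ_min = 1 × tan15.5° / 2 ≈ 0.139.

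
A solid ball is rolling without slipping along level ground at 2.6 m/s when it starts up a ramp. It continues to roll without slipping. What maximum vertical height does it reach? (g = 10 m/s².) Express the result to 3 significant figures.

h ≈ 0.473 m

With I = (2/5)MR², the ratio k = I/(MR²) is 0.4.
Rolling without slipping gives ω = v/R, so the total kinetic energy is ½Mv² + ½Iω² = ½(1+k)Mv² = (7/10)Mv².
At the top the kinetic energy is zero, so (7/10)Mv₀² = Mgh.
Thus h = (1+k)v₀²/(2g) = 1.4 × 2.6² / (2 × 10) ≈ 0.473 m.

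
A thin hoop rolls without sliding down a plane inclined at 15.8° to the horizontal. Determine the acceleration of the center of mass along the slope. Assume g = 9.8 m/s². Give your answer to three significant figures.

a ≈ 1.33 m/s²

The moment of inertia is MR², giving k ≡ I/(MR²) = 1.
Along the incline Mg sinθ − f = Ma, and torque about the center fR = Iα = kMR²(a/R) gives f = kMa.
Eliminating f: Mg sinθ = (1+k)Ma, so a = g sinθ/(1+k) = 9.8 × sin15.8° / 2 ≈ 1.33 m/s².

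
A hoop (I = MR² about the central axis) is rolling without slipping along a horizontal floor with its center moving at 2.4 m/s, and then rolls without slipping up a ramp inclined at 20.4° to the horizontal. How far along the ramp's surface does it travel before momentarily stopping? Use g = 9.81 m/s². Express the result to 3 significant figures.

For this body I = MR², i.e. k = I/(MR²) = 1.
Rolling without slipping gives ω = v/R, so the total kinetic energy is ½Mv² + ½Iω² = ½(1+k)Mv² = Mv².
Setting this equal to Mgh gives the vertical rise h = (1+k)v₀²/(2g) = 2×2.4²/(2×9.81) = 0.5872 m.
The distance along the slope is d = h/sinθ = 0.5872/sin20.4° ≈ 1.68 m.

d ≈ 1.68 m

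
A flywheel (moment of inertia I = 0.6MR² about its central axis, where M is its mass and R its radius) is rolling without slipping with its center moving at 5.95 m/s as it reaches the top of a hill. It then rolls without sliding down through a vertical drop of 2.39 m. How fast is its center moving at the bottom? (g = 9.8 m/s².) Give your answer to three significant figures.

For this body I = 0.6MR², i.e. k = I/(MR²) = 0.6.
Rolling without slipping gives ω = v/R, so the total kinetic energy is ½Mv² + ½Iω² = ½(1+k)Mv² = (4/5)Mv².
Energy conservation: (4/5)Mv₀² + Mgh = (4/5)Mv², so v² = v₀² + 2gh/(1+k).
v = √(5.95² + 2×9.8×2.39/1.6) = √64.68 ≈ 8.04 m/s.

v ≈ 8.04 m/s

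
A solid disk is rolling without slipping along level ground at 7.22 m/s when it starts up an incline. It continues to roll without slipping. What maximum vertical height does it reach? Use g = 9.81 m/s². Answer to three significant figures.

Here I = (1/2)MR², so the shape factor k = I/(MR²) = 0.5.
Since it rolls without slipping, ω = v/R and KE = ½Mv² + ½Iω² = ½(1+k)Mv² = (3/4)Mv².
At the top the kinetic energy is zero, so (3/4)Mv₀² = Mgh.
Thus h = (1+k)v₀²/(2g) = 1.5 × 7.22² / (2 × 9.81) ≈ 3.99 m.

h ≈ 3.99 m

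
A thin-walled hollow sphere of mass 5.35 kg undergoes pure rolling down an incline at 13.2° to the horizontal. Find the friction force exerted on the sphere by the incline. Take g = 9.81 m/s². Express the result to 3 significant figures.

Here I = (2/3)MR², so the shape factor k = I/(MR²) = 2/3.
Along the incline Mg sinθ − f = Ma, and torque about the center fR = Iα = kMR²(a/R) gives f = kMa.
Combining, a = g sinθ/(1+k) and f = kMa = kMg sinθ/(1+k).
f = (2/3) × 5.35 × 9.81 × sin13.2° / 1.667 ≈ 4.79 N.

f ≈ 4.79 N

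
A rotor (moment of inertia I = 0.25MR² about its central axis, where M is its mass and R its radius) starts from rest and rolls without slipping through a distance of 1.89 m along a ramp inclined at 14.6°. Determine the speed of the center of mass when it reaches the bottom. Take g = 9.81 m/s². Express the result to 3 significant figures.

v ≈ 2.73 m/s

Here I = 0.25MR², so the shape factor k = I/(MR²) = 0.25.
Rolling without slipping gives ω = v/R, so the total kinetic energy is ½Mv² + ½Iω² = ½(1+k)Mv² = (5/8)Mv².
The vertical drop is h = L sinθ = 1.89 × sin14.6° = 0.4764 m.
Energy conservation: Mgh = (5/8)Mv², so v = √(2gh/(1+k)) = √(2 × 9.81 × 0.4764 / 1.25) ≈ 2.73 m/s.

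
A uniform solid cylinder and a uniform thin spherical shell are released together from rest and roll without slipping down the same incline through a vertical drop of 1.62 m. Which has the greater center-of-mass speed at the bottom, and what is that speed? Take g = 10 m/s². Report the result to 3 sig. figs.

For rolling without slipping, Mgh = ½(1+k)Mv² where k = I/(MR²), so v = √(2gh/(1+k)).
Uniform solid cylinder: k = 0.5, giving v = √(2×10×1.62/1.5) = 4.648 m/s.
Uniform thin spherical shell: k = 2/3, giving v = √(2×10×1.62/1.667) = 4.409 m/s.
The smaller k wins: the uniform solid cylinder, at ≈ 4.65 m/s.

the uniform solid cylinder, at v ≈ 4.65 m/s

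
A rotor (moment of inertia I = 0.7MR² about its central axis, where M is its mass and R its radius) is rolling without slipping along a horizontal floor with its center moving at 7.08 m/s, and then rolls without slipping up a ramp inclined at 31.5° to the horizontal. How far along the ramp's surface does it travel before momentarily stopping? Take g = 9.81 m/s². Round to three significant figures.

d ≈ 8.31 m

Here I = 0.7MR², so the shape factor k = I/(MR²) = 0.7.
The rolling condition ω = v/R makes the rotational term ½I(v/R)² = ½kMv², so KE_total = ½(1+k)Mv² = (17/20)Mv².
Setting this equal to Mgh gives the vertical rise h = (1+k)v₀²/(2g) = 1.7×7.08²/(2×9.81) = 4.343 m.
The distance along the slope is d = h/sinθ = 4.343/sin31.5° ≈ 8.31 m.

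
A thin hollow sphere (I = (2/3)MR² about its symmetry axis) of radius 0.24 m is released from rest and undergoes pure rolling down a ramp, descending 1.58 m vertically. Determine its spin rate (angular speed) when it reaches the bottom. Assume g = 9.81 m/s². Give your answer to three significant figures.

The moment of inertia is (2/3)MR², giving k ≡ I/(MR²) = 2/3.
Since it rolls without slipping, ω = v/R and KE = ½Mv² + ½Iω² = ½(1+k)Mv² = (5/6)Mv².
Energy conservation Mgh = ½(1+k)Mv² gives v = √(2gh/(1+k)) = √(2 × 9.81 × 1.58 / 1.667) = 4.313 m/s.
Then ω = v/R = 4.313 / 0.24 ≈ 18.0 rad/s.

ω ≈ 18.0 rad/s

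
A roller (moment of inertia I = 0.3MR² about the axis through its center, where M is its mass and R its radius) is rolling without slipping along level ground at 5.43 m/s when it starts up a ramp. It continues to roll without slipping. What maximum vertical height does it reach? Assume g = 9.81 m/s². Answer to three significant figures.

The moment of inertia is 0.3MR², giving k ≡ I/(MR²) = 0.3.
The rolling condition ω = v/R makes the rotational term ½I(v/R)² = ½kMv², so KE_total = ½(1+k)Mv² = (13/20)Mv².
At the top the kinetic energy is zero, so (13/20)Mv₀² = Mgh.
Thus h = (1+k)v₀²/(2g) = 1.3 × 5.43² / (2 × 9.81) ≈ 1.95 m.

h ≈ 1.95 m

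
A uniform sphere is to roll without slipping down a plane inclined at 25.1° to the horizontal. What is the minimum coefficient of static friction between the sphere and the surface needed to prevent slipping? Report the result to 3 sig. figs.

μ_min ≈ 0.134

With I = (2/5)MR², the ratio k = I/(MR²) is 0.4.
Newton's second law down the slope: Mg sinθ − f = Ma. The torque equation fR = Iα (with α = a/R) gives f = kMa.
These give a = g sinθ/(1+k) and the required friction f = kMg sinθ/(1+k).
The normal force is N = Mg cosθ, so μ_min = f/N = k tanθ/(1+k).
μ_min = 0.4 × tan25.1° / 1.4 ≈ 0.134.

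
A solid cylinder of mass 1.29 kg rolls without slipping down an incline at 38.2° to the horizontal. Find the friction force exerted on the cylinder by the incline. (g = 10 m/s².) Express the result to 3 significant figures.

Here I = (1/2)MR², so the shape factor k = I/(MR²) = 0.5.
Newton's second law down the slope: Mg sinθ − f = Ma. The torque equation fR = Iα (with α = a/R) gives f = kMa.
Combining, a = g sinθ/(1+k) and f = kMa = kMg sinθ/(1+k).
f = 0.5 × 1.29 × 10 × sin38.2° / 1.5 ≈ 2.66 N.

f ≈ 2.66 N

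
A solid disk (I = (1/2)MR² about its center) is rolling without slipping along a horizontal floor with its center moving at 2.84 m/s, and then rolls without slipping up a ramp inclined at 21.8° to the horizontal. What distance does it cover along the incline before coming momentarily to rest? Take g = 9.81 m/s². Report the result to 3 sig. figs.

Here I = (1/2)MR², so the shape factor k = I/(MR²) = 0.5.
Pure rolling means v = ωR; then KE = ½Mv² + ½I(v/R)² = ½(1+k)Mv² = (3/4)Mv².
Setting this equal to Mgh gives the vertical rise h = (1+k)v₀²/(2g) = 1.5×2.84²/(2×9.81) = 0.6166 m.
The distance along the slope is d = h/sinθ = 0.6166/sin21.8° ≈ 1.66 m.

d ≈ 1.66 m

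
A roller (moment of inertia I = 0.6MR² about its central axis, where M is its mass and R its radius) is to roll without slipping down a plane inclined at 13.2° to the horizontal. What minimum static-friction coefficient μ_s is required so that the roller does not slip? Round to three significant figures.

The moment of inertia is 0.6MR², giving k ≡ I/(MR²) = 0.6.
Along the incline Mg sinθ − f = Ma, and torque about the center fR = Iα = kMR²(a/R) gives f = kMa.
These give a = g sinθ/(1+k) and the required friction f = kMg sinθ/(1+k).
The normal force is N = Mg cosθ, so μ_min = f/N = k tanθ/(1+k).
μ_min = 0.6 × tan13.2° / 1.6 ≈ 0.0880.

μ_min ≈ 0.0880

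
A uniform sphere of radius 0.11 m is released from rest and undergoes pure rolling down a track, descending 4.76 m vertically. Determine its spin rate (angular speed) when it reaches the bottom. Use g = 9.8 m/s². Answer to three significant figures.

ω ≈ 74.2 rad/s

The moment of inertia is (2/5)MR², giving k ≡ I/(MR²) = 0.4.
Pure rolling means v = ωR; then KE = ½Mv² + ½I(v/R)² = ½(1+k)Mv² = (7/10)Mv².
Energy conservation Mgh = ½(1+k)Mv² gives v = √(2gh/(1+k)) = √(2 × 9.8 × 4.76 / 1.4) = 8.163 m/s.
The angular speed follows from ω = v/R = 8.163/0.11 ≈ 74.2 rad/s.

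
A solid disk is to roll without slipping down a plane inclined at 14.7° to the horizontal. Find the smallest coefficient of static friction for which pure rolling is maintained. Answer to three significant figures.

μ_min ≈ 0.0874

Here I = (1/2)MR², so the shape factor k = I/(MR²) = 0.5.
Along the incline Mg sinθ − f = Ma, and torque about the center fR = Iα = kMR²(a/R) gives f = kMa.
These give a = g sinθ/(1+k) and the required friction f = kMg sinθ/(1+k).
With N = Mg cosθ, the no-slip condition f ≤ μN gives μ_min = f/N = k tanθ/(1+k).
μ_min = 0.5 × tan14.7° / 1.5 ≈ 0.0874.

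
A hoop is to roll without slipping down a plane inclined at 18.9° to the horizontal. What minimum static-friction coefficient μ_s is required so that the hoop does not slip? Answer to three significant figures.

Here I = MR², so the shape factor k = I/(MR²) = 1.
Along the incline Mg sinθ − f = Ma, and torque about the center fR = Iα = kMR²(a/R) gives f = kMa.
These give a = g sinθ/(1+k) and the required friction f = kMg sinθ/(1+k).
With N = Mg cosθ, the no-slip condition f ≤ μN gives μ_min = f/N = k tanθ/(1+k).
μ_min = 1 × tan18.9° / 2 ≈ 0.171.

μ_min ≈ 0.171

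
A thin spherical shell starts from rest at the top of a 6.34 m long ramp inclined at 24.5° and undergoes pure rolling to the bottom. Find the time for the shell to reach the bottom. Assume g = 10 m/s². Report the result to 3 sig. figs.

t ≈ 2.26 s

The moment of inertia is (2/3)MR², giving k ≡ I/(MR²) = 2/3.
Newton's second law down the slope: Mg sinθ − f = Ma. The torque equation fR = Iα (with α = a/R) gives f = kMa.
Hence a = g sinθ/(1+k) = 10×sin24.5°/1.667 = 2.488 m/s².
With constant a from rest, t = √(2L/a) = √(2·6.34/2.488) ≈ 2.26 s.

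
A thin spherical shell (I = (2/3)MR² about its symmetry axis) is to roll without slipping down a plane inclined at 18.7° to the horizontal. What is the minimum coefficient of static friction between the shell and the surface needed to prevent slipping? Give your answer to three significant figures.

μ_min ≈ 0.135

For this body I = (2/3)MR², i.e. k = I/(MR²) = 2/3.
Along the incline Mg sinθ − f = Ma, and torque about the center fR = Iα = kMR²(a/R) gives f = kMa.
These give a = g sinθ/(1+k) and the required friction f = kMg sinθ/(1+k).
The normal force is N = Mg cosθ, so μ_min = f/N = k tanθ/(1+k).
μ_min = (2/3) × tan18.7° / 1.667 ≈ 0.135.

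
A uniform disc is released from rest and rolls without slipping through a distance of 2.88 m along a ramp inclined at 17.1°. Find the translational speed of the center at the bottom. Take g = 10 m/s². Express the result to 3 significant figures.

v ≈ 3.36 m/s

With I = (1/2)MR², the ratio k = I/(MR²) is 0.5.
Since it rolls without slipping, ω = v/R and KE = ½Mv² + ½Iω² = ½(1+k)Mv² = (3/4)Mv².
The vertical drop is h = L sinθ = 2.88 × sin17.1° = 0.8468 m.
Setting Mgh = (3/4)Mv² gives v = √(2gh/(1+k)) = √(2·10·0.8468/1.5) ≈ 3.36 m/s.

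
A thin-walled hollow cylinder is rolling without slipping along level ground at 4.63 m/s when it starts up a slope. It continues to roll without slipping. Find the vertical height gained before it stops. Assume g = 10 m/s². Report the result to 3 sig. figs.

Here I = MR², so the shape factor k = I/(MR²) = 1.
Rolling without slipping gives ω = v/R, so the total kinetic energy is ½Mv² + ½Iω² = ½(1+k)Mv² = Mv².
At the top the kinetic energy is zero, so Mv₀² = Mgh.
Thus h = (1+k)v₀²/(2g) = 2 × 4.63² / (2 × 10) ≈ 2.14 m.

h ≈ 2.14 m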